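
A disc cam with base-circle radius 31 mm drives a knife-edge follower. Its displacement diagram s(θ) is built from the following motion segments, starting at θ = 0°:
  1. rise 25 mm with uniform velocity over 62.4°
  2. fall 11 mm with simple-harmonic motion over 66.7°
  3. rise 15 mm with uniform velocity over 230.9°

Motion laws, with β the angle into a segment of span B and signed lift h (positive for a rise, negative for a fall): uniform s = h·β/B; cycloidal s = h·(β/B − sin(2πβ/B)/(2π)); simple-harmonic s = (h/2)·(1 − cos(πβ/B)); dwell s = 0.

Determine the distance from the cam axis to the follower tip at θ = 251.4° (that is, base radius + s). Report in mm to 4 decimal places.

seg 1 [0°–62.4°] uniform, h=25: full span → s += 25 → s = 25.0000
seg 2 [62.4°–129.1°] simple-harmonic, h=-11: full span → s += -11 → s = 14.0000
seg 3 [129.1°–360°] uniform, h=15: θ=251.4° here. β=122.3, B=230.9. 15·122.3/230.9 = 7.9450 → s = 21.9450
radial distance = base radius + s = 31 + 21.9450 = 52.9450

52.9450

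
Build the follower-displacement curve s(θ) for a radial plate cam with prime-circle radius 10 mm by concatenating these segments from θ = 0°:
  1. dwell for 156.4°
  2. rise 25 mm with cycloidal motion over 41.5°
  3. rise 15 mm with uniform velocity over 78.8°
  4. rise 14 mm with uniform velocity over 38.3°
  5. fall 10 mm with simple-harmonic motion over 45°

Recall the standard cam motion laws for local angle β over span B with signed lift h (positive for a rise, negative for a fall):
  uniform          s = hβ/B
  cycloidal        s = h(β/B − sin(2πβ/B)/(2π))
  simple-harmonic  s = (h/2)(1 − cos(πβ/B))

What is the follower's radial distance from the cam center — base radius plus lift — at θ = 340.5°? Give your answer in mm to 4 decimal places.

seg 1 [0°–156.4°] dwell: s stays 0.0000
seg 2 [156.4°–197.9°] cycloidal, h=25: full span → s += 25 → s = 25.0000
seg 3 [197.9°–276.7°] uniform, h=15: full span → s += 15 → s = 40.0000
seg 4 [276.7°–315°] uniform, h=14: full span → s += 14 → s = 54.0000
seg 5 [315°–360°] simple-harmonic, h=-10: θ=340.5° here. β=25.5, B=45. -10/2·(1 − cos(π·0.5667)) = -6.0396 → s = 47.9604
radial distance = base radius + s = 10 + 47.9604 = 57.9604

57.9604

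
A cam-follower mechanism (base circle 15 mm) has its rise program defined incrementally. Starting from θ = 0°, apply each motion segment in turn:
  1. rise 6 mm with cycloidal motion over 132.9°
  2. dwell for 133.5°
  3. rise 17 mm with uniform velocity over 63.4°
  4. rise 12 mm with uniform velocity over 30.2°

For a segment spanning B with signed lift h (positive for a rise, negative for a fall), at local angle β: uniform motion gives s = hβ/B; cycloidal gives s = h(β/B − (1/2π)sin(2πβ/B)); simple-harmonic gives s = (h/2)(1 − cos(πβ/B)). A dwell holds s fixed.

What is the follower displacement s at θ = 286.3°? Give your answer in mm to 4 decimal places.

seg 1 [0°–132.9°] cycloidal, h=6: full span → s += 6 → s = 6.0000
seg 2 [132.9°–266.4°] dwell: s stays 6.0000
seg 3 [266.4°–329.8°] uniform, h=17: θ=286.3° here. β=19.9, B=63.4. 17·19.9/63.4 = 5.3360 → s = 11.3360

11.3360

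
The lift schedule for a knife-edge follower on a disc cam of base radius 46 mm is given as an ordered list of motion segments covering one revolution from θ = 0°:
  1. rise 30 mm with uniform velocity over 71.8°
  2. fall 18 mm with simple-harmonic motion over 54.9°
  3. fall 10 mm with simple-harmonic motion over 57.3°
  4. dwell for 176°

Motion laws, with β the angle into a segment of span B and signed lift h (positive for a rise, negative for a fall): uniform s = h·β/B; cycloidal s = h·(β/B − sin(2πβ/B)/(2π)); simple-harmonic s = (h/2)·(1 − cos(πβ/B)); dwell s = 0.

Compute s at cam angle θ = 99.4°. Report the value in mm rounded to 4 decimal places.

seg 1 [0°–71.8°] uniform, h=30: full span → s += 30 → s = 30.0000
seg 2 [71.8°–126.7°] simple-harmonic, h=-18: θ=99.4° here. β=27.6, B=54.9. -18/2·(1 − cos(π·0.5027)) = -9.0773 → s = 20.9227

20.9227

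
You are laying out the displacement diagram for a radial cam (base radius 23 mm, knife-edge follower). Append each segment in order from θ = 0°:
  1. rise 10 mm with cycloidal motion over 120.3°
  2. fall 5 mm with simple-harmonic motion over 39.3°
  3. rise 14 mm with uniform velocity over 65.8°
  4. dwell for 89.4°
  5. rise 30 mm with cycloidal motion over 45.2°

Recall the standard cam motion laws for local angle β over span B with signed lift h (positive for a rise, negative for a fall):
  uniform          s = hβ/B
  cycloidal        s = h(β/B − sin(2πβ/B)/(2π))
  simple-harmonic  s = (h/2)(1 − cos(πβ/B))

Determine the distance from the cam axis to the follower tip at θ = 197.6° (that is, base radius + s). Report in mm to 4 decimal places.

seg 1 [0°–120.3°] cycloidal, h=10: full span → s += 10 → s = 10.0000
seg 2 [120.3°–159.6°] simple-harmonic, h=-5: full span → s += -5 → s = 5.0000
seg 3 [159.6°–225.4°] uniform, h=14: θ=197.6° here. β=38, B=65.8. 14·38/65.8 = 8.0851 → s = 13.0851
radial distance = base radius + s = 23 + 13.0851 = 36.0851

36.0851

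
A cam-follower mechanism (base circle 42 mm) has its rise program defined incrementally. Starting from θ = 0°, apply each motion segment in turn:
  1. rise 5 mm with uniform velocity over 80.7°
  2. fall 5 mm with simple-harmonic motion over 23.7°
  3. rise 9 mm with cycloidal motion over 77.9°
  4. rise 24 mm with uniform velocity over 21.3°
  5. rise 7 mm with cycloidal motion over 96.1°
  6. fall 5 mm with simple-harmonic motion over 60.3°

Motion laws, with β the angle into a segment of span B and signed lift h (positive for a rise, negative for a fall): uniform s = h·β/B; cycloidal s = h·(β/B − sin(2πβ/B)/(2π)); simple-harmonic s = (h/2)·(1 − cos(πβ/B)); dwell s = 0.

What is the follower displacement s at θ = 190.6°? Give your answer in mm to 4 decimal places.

seg 1 [0°–80.7°] uniform, h=5: full span → s += 5 → s = 5.0000
seg 2 [80.7°–104.4°] simple-harmonic, h=-5: full span → s += -5 → s = 0.0000
seg 3 [104.4°–182.3°] cycloidal, h=9: full span → s += 9 → s = 9.0000
seg 4 [182.3°–203.6°] uniform, h=24: θ=190.6° here. β=8.3, B=21.3. 24·8.3/21.3 = 9.3521 → s = 18.3521

18.3521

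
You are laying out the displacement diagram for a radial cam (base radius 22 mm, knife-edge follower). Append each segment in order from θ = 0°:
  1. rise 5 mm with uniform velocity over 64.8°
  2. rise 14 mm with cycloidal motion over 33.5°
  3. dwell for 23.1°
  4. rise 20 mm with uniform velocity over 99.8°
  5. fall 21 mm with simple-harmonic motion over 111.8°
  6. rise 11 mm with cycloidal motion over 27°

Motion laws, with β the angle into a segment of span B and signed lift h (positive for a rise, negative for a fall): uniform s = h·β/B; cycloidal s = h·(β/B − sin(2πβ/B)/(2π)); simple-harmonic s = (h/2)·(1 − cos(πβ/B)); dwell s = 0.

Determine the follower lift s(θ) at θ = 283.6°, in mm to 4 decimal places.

seg 1 [0°–64.8°] uniform, h=5: full span → s += 5 → s = 5.0000
seg 2 [64.8°–98.3°] cycloidal, h=14: full span → s += 14 → s = 19.0000
seg 3 [98.3°–121.4°] dwell: s stays 19.0000
seg 4 [121.4°–221.2°] uniform, h=20: full span → s += 20 → s = 39.0000
seg 5 [221.2°–333°] simple-harmonic, h=-21: θ=283.6° here. β=62.4, B=111.8. -21/2·(1 − cos(π·0.5581)) = -12.4072 → s = 26.5928

26.5928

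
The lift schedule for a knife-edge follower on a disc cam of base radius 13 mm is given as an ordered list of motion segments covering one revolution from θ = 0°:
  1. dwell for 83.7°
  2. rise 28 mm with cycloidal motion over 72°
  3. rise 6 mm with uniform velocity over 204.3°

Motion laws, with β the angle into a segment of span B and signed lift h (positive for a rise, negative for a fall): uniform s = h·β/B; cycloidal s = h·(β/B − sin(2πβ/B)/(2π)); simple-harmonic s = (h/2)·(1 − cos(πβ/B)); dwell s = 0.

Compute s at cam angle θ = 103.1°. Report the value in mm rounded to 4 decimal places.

seg 1 [0°–83.7°] dwell: s stays 0.0000
seg 2 [83.7°–155.7°] cycloidal, h=28: θ=103.1° here. β=19.4, B=72. 28·(0.2694 − sin(2π·0.2694)/(2π)) = 3.1213 → s = 3.1213

3.1213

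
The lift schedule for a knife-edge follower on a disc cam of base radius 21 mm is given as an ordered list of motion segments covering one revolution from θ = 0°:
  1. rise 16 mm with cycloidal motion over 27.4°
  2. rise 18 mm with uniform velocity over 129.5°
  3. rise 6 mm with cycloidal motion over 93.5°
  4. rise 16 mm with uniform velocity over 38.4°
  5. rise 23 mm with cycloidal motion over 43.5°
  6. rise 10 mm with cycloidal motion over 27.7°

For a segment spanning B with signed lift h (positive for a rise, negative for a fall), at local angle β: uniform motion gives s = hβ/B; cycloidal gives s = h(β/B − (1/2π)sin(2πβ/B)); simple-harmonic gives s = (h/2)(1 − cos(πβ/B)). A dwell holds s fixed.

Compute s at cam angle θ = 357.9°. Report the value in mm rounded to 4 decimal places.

seg 1 [0°–27.4°] cycloidal, h=16: full span → s += 16 → s = 16.0000
seg 2 [27.4°–156.9°] uniform, h=18: full span → s += 18 → s = 34.0000
seg 3 [156.9°–250.4°] cycloidal, h=6: full span → s += 6 → s = 40.0000
seg 4 [250.4°–288.8°] uniform, h=16: full span → s += 16 → s = 56.0000
seg 5 [288.8°–332.3°] cycloidal, h=23: full span → s += 23 → s = 79.0000
seg 6 [332.3°–360°] cycloidal, h=10: θ=357.9° here. β=25.6, B=27.7. 10·(0.9242 − sin(2π·0.9242)/(2π)) = 9.9717 → s = 88.9717

88.9717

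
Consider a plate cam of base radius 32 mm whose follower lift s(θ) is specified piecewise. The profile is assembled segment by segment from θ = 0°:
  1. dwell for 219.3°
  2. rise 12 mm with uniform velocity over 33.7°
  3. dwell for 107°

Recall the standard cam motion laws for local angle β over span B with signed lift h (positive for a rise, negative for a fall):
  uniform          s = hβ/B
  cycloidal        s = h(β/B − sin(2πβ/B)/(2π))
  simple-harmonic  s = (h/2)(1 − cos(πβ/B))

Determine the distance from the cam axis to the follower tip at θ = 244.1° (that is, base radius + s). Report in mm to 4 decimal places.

seg 1 [0°–219.3°] dwell: s stays 0.0000
seg 2 [219.3°–253°] uniform, h=12: θ=244.1° here. β=24.8, B=33.7. 12·24.8/33.7 = 8.8309 → s = 8.8309
radial distance = base radius + s = 32 + 8.8309 = 40.8309

40.8309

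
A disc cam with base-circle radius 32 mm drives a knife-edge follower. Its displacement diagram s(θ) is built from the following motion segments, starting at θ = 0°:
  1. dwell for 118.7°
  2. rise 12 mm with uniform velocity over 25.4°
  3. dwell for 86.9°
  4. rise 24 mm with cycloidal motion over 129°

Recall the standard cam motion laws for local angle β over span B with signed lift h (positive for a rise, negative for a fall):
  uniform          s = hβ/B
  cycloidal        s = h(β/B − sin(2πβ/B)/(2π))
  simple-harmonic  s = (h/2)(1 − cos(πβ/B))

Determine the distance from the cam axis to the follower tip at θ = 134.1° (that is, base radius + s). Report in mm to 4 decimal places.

seg 1 [0°–118.7°] dwell: s stays 0.0000
seg 2 [118.7°–144.1°] uniform, h=12: θ=134.1° here. β=15.4, B=25.4. 12·15.4/25.4 = 7.2756 → s = 7.2756
radial distance = base radius + s = 32 + 7.2756 = 39.2756

39.2756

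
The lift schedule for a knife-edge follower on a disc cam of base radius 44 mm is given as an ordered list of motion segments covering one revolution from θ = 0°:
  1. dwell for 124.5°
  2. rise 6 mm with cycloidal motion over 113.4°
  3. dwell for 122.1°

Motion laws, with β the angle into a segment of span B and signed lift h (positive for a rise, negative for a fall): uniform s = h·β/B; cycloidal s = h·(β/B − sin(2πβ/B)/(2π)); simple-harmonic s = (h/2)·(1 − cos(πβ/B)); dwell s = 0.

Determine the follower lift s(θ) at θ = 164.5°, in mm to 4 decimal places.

seg 1 [0°–124.5°] dwell: s stays 0.0000
seg 2 [124.5°–237.9°] cycloidal, h=6: θ=164.5° here. β=40, B=113.4. 6·(0.3527 − sin(2π·0.3527)/(2π)) = 1.3536 → s = 1.3536

1.3536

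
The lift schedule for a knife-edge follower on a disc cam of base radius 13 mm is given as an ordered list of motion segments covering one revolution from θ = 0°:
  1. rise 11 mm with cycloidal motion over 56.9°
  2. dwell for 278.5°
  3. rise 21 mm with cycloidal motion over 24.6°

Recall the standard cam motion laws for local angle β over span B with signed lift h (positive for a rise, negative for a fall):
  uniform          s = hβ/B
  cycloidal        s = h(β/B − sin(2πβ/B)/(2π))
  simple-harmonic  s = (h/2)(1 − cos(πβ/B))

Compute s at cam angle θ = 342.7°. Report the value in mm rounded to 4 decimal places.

seg 1 [0°–56.9°] cycloidal, h=11: full span → s += 11 → s = 11.0000
seg 2 [56.9°–335.4°] dwell: s stays 11.0000
seg 3 [335.4°–360°] cycloidal, h=21: θ=342.7° here. β=7.3, B=24.6. 21·(0.2967 − sin(2π·0.2967)/(2π)) = 3.0326 → s = 14.0326

14.0326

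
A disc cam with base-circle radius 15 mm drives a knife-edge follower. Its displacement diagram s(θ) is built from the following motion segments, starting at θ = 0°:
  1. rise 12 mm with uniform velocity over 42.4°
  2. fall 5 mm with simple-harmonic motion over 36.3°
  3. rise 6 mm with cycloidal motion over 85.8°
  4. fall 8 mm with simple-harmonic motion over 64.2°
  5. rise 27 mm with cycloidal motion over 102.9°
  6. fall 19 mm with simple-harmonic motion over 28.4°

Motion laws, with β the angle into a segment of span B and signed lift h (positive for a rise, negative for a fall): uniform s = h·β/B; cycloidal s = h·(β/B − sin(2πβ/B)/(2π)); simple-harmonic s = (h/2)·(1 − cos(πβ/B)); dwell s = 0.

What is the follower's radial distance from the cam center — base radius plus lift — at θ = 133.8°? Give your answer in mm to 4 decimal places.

seg 1 [0°–42.4°] uniform, h=12: full span → s += 12 → s = 12.0000
seg 2 [42.4°–78.7°] simple-harmonic, h=-5: full span → s += -5 → s = 7.0000
seg 3 [78.7°–164.5°] cycloidal, h=6: θ=133.8° here. β=55.1, B=85.8. 6·(0.6422 − sin(2π·0.6422)/(2π)) = 4.5972 → s = 11.5972
radial distance = base radius + s = 15 + 11.5972 = 26.5972

26.5972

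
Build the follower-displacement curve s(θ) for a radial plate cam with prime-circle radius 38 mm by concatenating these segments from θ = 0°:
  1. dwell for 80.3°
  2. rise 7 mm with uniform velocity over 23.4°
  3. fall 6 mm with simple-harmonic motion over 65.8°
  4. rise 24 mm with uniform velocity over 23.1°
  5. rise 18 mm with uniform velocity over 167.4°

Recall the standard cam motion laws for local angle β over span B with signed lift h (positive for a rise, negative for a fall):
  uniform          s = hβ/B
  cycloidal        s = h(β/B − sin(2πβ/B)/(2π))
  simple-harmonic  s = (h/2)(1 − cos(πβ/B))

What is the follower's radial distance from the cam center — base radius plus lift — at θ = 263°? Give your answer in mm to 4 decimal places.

seg 1 [0°–80.3°] dwell: s stays 0.0000
seg 2 [80.3°–103.7°] uniform, h=7: full span → s += 7 → s = 7.0000
seg 3 [103.7°–169.5°] simple-harmonic, h=-6: full span → s += -6 → s = 1.0000
seg 4 [169.5°–192.6°] uniform, h=24: full span → s += 24 → s = 25.0000
seg 5 [192.6°–360°] uniform, h=18: θ=263° here. β=70.4, B=167.4. 18·70.4/167.4 = 7.5699 → s = 32.5699
radial distance = base radius + s = 38 + 32.5699 = 70.5699

70.5699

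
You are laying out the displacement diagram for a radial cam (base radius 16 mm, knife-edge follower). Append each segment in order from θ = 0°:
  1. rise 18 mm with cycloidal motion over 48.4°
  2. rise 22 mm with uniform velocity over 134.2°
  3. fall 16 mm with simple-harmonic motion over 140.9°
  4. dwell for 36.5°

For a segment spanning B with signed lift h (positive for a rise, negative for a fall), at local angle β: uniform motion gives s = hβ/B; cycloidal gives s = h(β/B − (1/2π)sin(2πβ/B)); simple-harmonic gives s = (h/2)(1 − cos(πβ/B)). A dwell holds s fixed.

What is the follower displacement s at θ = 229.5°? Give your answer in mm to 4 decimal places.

seg 1 [0°–48.4°] cycloidal, h=18: full span → s += 18 → s = 18.0000
seg 2 [48.4°–182.6°] uniform, h=22: full span → s += 22 → s = 40.0000
seg 3 [182.6°–323.5°] simple-harmonic, h=-16: θ=229.5° here. β=46.9, B=140.9. -16/2·(1 − cos(π·0.3329)) = -3.9897 → s = 36.0103

36.0103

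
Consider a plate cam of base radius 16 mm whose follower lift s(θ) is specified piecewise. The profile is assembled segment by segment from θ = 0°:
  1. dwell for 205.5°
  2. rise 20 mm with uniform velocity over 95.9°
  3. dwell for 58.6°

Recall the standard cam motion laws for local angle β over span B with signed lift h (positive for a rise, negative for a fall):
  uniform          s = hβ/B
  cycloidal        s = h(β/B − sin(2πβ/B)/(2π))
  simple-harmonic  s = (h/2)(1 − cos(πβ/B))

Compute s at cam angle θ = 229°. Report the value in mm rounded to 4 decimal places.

seg 1 [0°–205.5°] dwell: s stays 0.0000
seg 2 [205.5°–301.4°] uniform, h=20: θ=229° here. β=23.5, B=95.9. 20·23.5/95.9 = 4.9009 → s = 4.9009

4.9009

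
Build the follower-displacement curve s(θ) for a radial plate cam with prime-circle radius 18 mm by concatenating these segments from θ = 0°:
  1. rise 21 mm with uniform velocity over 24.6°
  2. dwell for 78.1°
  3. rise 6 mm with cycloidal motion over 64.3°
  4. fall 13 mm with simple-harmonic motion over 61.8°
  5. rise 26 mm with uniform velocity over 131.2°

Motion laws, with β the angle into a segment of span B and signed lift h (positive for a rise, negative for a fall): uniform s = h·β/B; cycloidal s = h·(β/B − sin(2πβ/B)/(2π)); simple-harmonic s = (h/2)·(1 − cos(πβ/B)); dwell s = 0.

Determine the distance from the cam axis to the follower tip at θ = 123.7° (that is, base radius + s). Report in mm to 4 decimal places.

seg 1 [0°–24.6°] uniform, h=21: full span → s += 21 → s = 21.0000
seg 2 [24.6°–102.7°] dwell: s stays 21.0000
seg 3 [102.7°–167°] cycloidal, h=6: θ=123.7° here. β=21, B=64.3. 6·(0.3266 − sin(2π·0.3266)/(2π)) = 1.1131 → s = 22.1131
radial distance = base radius + s = 18 + 22.1131 = 40.1131

40.1131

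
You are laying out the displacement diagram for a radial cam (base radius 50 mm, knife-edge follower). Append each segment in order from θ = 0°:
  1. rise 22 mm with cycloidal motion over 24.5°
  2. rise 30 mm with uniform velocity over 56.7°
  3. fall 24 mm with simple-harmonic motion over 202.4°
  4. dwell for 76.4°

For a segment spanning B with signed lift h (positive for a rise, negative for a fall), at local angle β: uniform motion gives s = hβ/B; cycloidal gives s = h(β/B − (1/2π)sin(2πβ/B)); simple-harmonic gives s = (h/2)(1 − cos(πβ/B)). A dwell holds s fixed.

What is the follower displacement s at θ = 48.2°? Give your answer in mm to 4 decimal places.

seg 1 [0°–24.5°] cycloidal, h=22: full span → s += 22 → s = 22.0000
seg 2 [24.5°–81.2°] uniform, h=30: θ=48.2° here. β=23.7, B=56.7. 30·23.7/56.7 = 12.5397 → s = 34.5397

34.5397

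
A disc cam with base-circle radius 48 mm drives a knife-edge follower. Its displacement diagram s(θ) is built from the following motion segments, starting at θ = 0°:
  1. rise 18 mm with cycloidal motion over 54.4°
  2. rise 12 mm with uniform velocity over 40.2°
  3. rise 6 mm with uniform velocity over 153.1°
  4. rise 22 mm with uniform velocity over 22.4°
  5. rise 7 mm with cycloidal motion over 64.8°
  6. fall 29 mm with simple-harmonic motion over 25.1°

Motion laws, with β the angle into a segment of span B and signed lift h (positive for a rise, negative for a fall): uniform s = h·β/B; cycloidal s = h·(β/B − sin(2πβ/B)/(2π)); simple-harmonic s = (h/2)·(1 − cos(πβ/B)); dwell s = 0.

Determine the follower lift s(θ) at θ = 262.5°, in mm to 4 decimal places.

seg 1 [0°–54.4°] cycloidal, h=18: full span → s += 18 → s = 18.0000
seg 2 [54.4°–94.6°] uniform, h=12: full span → s += 12 → s = 30.0000
seg 3 [94.6°–247.7°] uniform, h=6: full span → s += 6 → s = 36.0000
seg 4 [247.7°–270.1°] uniform, h=22: θ=262.5° here. β=14.8, B=22.4. 22·14.8/22.4 = 14.5357 → s = 50.5357

50.5357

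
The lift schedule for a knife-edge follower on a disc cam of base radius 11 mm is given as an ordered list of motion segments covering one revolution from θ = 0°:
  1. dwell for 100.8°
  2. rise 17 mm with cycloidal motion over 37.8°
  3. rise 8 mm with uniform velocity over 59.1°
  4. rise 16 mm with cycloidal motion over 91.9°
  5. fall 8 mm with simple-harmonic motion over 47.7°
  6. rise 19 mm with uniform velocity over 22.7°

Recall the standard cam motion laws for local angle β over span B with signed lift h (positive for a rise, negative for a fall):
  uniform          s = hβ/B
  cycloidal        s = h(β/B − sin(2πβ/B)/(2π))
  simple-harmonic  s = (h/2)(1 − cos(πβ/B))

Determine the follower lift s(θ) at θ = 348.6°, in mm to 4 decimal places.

seg 1 [0°–100.8°] dwell: s stays 0.0000
seg 2 [100.8°–138.6°] cycloidal, h=17: full span → s += 17 → s = 17.0000
seg 3 [138.6°–197.7°] uniform, h=8: full span → s += 8 → s = 25.0000
seg 4 [197.7°–289.6°] cycloidal, h=16: full span → s += 16 → s = 41.0000
seg 5 [289.6°–337.3°] simple-harmonic, h=-8: full span → s += -8 → s = 33.0000
seg 6 [337.3°–360°] uniform, h=19: θ=348.6° here. β=11.3, B=22.7. 19·11.3/22.7 = 9.4581 → s = 42.4581

42.4581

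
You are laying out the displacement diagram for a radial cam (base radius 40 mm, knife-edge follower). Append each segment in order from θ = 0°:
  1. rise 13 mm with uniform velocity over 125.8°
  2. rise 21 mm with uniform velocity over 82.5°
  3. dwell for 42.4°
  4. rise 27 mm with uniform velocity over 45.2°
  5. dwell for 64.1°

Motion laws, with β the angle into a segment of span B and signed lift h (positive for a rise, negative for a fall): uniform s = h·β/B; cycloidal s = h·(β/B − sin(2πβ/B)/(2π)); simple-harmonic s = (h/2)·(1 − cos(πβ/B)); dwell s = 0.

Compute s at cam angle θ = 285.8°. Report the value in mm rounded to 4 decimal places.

seg 1 [0°–125.8°] uniform, h=13: full span → s += 13 → s = 13.0000
seg 2 [125.8°–208.3°] uniform, h=21: full span → s += 21 → s = 34.0000
seg 3 [208.3°–250.7°] dwell: s stays 34.0000
seg 4 [250.7°–295.9°] uniform, h=27: θ=285.8° here. β=35.1, B=45.2. 27·35.1/45.2 = 20.9668 → s = 54.9668

54.9668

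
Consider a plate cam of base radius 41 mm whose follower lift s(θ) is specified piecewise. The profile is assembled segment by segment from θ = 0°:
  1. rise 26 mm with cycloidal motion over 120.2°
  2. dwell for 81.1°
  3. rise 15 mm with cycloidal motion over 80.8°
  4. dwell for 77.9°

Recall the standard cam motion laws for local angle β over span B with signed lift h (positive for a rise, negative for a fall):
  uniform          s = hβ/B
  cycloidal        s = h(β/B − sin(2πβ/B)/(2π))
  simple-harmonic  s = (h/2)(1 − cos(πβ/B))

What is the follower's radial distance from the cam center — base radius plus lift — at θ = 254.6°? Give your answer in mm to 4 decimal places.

seg 1 [0°–120.2°] cycloidal, h=26: full span → s += 26 → s = 26.0000
seg 2 [120.2°–201.3°] dwell: s stays 26.0000
seg 3 [201.3°–282.1°] cycloidal, h=15: θ=254.6° here. β=53.3, B=80.8. 15·(0.6597 − sin(2π·0.6597)/(2π)) = 11.9077 → s = 37.9077
radial distance = base radius + s = 41 + 37.9077 = 78.9077

78.9077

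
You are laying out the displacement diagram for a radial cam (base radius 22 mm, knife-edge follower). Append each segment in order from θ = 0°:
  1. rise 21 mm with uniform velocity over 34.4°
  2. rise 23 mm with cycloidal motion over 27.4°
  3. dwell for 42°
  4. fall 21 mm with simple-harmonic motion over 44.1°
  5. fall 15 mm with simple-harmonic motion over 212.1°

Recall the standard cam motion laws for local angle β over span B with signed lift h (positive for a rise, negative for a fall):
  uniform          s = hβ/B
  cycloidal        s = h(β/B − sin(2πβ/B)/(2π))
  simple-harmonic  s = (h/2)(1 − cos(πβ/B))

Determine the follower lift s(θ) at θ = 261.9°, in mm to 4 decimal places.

seg 1 [0°–34.4°] uniform, h=21: full span → s += 21 → s = 21.0000
seg 2 [34.4°–61.8°] cycloidal, h=23: full span → s += 23 → s = 44.0000
seg 3 [61.8°–103.8°] dwell: s stays 44.0000
seg 4 [103.8°–147.9°] simple-harmonic, h=-21: full span → s += -21 → s = 23.0000
seg 5 [147.9°–360°] simple-harmonic, h=-15: θ=261.9° here. β=114, B=212.1. -15/2·(1 − cos(π·0.5375)) = -8.3811 → s = 14.6189

14.6189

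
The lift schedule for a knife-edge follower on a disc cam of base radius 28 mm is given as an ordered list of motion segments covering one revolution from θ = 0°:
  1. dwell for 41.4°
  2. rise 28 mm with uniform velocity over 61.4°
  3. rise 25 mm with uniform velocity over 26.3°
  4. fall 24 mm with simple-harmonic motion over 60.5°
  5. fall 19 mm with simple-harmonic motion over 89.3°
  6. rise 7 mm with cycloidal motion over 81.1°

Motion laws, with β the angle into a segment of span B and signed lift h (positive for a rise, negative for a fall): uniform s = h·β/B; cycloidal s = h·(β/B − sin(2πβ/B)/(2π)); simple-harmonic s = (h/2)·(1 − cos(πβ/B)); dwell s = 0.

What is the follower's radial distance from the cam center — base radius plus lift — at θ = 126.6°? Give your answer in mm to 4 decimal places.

seg 1 [0°–41.4°] dwell: s stays 0.0000
seg 2 [41.4°–102.8°] uniform, h=28: full span → s += 28 → s = 28.0000
seg 3 [102.8°–129.1°] uniform, h=25: θ=126.6° here. β=23.8, B=26.3. 25·23.8/26.3 = 22.6236 → s = 50.6236
radial distance = base radius + s = 28 + 50.6236 = 78.6236

78.6236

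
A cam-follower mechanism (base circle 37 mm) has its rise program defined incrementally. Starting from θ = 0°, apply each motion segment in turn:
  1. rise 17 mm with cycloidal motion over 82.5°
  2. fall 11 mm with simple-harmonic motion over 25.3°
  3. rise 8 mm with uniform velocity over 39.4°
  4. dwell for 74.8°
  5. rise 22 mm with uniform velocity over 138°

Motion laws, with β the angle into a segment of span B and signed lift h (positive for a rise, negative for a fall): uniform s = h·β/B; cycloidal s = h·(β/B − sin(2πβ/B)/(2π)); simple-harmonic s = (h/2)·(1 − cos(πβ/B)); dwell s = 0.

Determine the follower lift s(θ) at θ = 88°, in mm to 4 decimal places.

seg 1 [0°–82.5°] cycloidal, h=17: full span → s += 17 → s = 17.0000
seg 2 [82.5°–107.8°] simple-harmonic, h=-11: θ=88° here. β=5.5, B=25.3. -11/2·(1 − cos(π·0.2174)) = -1.2336 → s = 15.7664

15.7664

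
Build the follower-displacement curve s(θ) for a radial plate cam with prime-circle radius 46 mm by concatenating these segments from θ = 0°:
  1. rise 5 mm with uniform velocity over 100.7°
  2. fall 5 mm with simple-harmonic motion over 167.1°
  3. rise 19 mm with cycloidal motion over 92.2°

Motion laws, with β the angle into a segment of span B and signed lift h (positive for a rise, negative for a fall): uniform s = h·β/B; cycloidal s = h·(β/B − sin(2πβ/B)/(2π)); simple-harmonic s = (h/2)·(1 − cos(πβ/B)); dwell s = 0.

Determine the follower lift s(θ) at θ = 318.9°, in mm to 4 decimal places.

seg 1 [0°–100.7°] uniform, h=5: full span → s += 5 → s = 5.0000
seg 2 [100.7°–267.8°] simple-harmonic, h=-5: full span → s += -5 → s = 0.0000
seg 3 [267.8°–360°] cycloidal, h=19: θ=318.9° here. β=51.1, B=92.2. 19·(0.5542 − sin(2π·0.5542)/(2π)) = 11.5409 → s = 11.5409

11.5409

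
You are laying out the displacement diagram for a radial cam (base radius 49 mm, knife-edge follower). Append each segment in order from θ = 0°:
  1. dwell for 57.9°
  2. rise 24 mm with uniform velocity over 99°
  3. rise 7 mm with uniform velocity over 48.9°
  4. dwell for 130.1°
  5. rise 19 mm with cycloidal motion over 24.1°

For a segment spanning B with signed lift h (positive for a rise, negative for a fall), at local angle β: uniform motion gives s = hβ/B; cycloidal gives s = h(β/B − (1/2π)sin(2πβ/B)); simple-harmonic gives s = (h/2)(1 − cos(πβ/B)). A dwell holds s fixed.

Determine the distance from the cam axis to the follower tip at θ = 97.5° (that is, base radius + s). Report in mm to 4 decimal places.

seg 1 [0°–57.9°] dwell: s stays 0.0000
seg 2 [57.9°–156.9°] uniform, h=24: θ=97.5° here. β=39.6, B=99. 24·39.6/99 = 9.6000 → s = 9.6000
radial distance = base radius + s = 49 + 9.6000 = 58.6000

58.6000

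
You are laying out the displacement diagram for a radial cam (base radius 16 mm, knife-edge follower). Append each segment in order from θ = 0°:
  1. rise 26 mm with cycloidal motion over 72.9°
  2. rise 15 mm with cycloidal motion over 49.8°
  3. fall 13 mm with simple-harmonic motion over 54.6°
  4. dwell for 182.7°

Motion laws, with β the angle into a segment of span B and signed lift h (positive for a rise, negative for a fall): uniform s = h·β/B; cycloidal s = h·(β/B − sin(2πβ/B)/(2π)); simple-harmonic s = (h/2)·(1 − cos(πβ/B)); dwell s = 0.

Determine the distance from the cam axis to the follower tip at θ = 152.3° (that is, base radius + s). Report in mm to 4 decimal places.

seg 1 [0°–72.9°] cycloidal, h=26: full span → s += 26 → s = 26.0000
seg 2 [72.9°–122.7°] cycloidal, h=15: full span → s += 15 → s = 41.0000
seg 3 [122.7°–177.3°] simple-harmonic, h=-13: θ=152.3° here. β=29.6, B=54.6. -13/2·(1 − cos(π·0.5421)) = -7.3577 → s = 33.6423
radial distance = base radius + s = 16 + 33.6423 = 49.6423

49.6423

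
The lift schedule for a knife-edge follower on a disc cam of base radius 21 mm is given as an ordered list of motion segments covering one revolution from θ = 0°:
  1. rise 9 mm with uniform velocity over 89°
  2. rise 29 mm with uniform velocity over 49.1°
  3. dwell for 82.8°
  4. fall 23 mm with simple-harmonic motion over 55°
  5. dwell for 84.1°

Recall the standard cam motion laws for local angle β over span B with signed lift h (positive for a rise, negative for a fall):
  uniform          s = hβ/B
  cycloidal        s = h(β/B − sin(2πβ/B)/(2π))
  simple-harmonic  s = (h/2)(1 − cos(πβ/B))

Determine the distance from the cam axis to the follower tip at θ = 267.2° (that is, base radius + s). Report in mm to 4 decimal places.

seg 1 [0°–89°] uniform, h=9: full span → s += 9 → s = 9.0000
seg 2 [89°–138.1°] uniform, h=29: full span → s += 29 → s = 38.0000
seg 3 [138.1°–220.9°] dwell: s stays 38.0000
seg 4 [220.9°–275.9°] simple-harmonic, h=-23: θ=267.2° here. β=46.3, B=55. -23/2·(1 − cos(π·0.8418)) = -21.6090 → s = 16.3910
radial distance = base radius + s = 21 + 16.3910 = 37.3910

37.3910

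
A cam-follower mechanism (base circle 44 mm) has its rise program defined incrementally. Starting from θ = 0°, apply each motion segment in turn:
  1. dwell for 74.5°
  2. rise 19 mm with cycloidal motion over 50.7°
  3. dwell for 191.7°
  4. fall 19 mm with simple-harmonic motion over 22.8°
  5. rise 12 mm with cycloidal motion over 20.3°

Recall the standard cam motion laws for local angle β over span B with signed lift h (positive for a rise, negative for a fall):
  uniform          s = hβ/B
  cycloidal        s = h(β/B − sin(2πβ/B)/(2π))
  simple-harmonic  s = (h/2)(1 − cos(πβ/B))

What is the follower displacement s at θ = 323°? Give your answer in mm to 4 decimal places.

seg 1 [0°–74.5°] dwell: s stays 0.0000
seg 2 [74.5°–125.2°] cycloidal, h=19: full span → s += 19 → s = 19.0000
seg 3 [125.2°–316.9°] dwell: s stays 19.0000
seg 4 [316.9°–339.7°] simple-harmonic, h=-19: θ=323° here. β=6.1, B=22.8. -19/2·(1 − cos(π·0.2675)) = -3.1627 → s = 15.8373

15.8373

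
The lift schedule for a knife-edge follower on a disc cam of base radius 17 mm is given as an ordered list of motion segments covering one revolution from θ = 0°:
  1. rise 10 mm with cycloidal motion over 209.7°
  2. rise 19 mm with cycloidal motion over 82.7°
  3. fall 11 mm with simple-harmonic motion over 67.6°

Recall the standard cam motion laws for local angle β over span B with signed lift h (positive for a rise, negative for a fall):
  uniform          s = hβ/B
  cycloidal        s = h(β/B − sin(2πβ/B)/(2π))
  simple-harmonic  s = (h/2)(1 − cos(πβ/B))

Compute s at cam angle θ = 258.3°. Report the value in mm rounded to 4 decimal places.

seg 1 [0°–209.7°] cycloidal, h=10: full span → s += 10 → s = 10.0000
seg 2 [209.7°–292.4°] cycloidal, h=19: θ=258.3° here. β=48.6, B=82.7. 19·(0.5877 − sin(2π·0.5877)/(2π)) = 12.7484 → s = 22.7484

22.7484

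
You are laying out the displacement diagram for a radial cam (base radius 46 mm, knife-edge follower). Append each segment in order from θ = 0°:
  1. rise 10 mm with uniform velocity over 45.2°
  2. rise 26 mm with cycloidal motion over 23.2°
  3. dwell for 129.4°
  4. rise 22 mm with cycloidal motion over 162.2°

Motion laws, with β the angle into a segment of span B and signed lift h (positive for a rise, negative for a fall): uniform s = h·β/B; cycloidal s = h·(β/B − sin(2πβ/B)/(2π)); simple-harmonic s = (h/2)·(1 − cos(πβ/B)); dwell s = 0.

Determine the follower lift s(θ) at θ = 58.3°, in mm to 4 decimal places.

seg 1 [0°–45.2°] uniform, h=10: full span → s += 10 → s = 10.0000
seg 2 [45.2°–68.4°] cycloidal, h=26: θ=58.3° here. β=13.1, B=23.2. 26·(0.5647 − sin(2π·0.5647)/(2π)) = 16.3162 → s = 26.3162

26.3162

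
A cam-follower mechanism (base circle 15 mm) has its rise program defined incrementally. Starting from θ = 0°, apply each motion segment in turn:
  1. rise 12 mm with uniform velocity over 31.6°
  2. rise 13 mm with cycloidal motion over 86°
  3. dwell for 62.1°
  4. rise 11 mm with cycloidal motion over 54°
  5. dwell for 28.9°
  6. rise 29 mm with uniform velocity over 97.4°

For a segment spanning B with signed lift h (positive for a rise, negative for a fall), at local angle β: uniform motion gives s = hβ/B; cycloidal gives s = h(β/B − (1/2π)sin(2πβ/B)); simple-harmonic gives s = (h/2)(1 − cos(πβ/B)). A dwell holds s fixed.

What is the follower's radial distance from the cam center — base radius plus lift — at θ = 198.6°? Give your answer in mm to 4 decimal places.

seg 1 [0°–31.6°] uniform, h=12: full span → s += 12 → s = 12.0000
seg 2 [31.6°–117.6°] cycloidal, h=13: full span → s += 13 → s = 25.0000
seg 3 [117.6°–179.7°] dwell: s stays 25.0000
seg 4 [179.7°–233.7°] cycloidal, h=11: θ=198.6° here. β=18.9, B=54. 11·(0.3500 − sin(2π·0.3500)/(2π)) = 2.4337 → s = 27.4337
radial distance = base radius + s = 15 + 27.4337 = 42.4337

42.4337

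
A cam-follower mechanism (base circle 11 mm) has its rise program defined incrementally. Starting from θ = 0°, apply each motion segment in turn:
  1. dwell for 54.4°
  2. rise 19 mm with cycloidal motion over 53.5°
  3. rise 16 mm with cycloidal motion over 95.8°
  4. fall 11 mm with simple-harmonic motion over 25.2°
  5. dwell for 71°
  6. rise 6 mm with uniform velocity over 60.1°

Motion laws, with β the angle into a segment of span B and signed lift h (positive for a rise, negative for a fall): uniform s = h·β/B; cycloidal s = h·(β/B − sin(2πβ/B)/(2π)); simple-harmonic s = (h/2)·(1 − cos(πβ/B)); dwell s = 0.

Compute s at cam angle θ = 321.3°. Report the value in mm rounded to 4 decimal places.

seg 1 [0°–54.4°] dwell: s stays 0.0000
seg 2 [54.4°–107.9°] cycloidal, h=19: full span → s += 19 → s = 19.0000
seg 3 [107.9°–203.7°] cycloidal, h=16: full span → s += 16 → s = 35.0000
seg 4 [203.7°–228.9°] simple-harmonic, h=-11: full span → s += -11 → s = 24.0000
seg 5 [228.9°–299.9°] dwell: s stays 24.0000
seg 6 [299.9°–360°] uniform, h=6: θ=321.3° here. β=21.4, B=60.1. 6·21.4/60.1 = 2.1364 → s = 26.1364

26.1364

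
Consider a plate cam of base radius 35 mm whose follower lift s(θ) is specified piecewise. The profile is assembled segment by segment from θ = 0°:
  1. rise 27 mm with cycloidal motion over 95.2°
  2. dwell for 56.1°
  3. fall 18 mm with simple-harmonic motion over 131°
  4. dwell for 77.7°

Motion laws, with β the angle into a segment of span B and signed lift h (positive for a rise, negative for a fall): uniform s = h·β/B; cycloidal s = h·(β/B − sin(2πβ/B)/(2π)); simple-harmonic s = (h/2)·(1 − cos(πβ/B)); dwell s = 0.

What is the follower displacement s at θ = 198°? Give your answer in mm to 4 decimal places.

seg 1 [0°–95.2°] cycloidal, h=27: full span → s += 27 → s = 27.0000
seg 2 [95.2°–151.3°] dwell: s stays 27.0000
seg 3 [151.3°–282.3°] simple-harmonic, h=-18: θ=198° here. β=46.7, B=131. -18/2·(1 − cos(π·0.3565)) = -5.0784 → s = 21.9216

21.9216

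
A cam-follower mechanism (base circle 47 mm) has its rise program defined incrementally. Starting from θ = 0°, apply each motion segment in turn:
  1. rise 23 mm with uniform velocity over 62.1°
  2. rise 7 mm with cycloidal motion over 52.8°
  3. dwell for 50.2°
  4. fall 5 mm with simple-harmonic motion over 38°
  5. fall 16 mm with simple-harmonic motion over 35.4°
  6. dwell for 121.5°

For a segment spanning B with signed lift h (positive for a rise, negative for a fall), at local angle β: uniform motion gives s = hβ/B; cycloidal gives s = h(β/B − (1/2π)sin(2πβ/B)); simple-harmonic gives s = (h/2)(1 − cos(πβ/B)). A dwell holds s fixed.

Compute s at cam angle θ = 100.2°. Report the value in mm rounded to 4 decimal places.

seg 1 [0°–62.1°] uniform, h=23: full span → s += 23 → s = 23.0000
seg 2 [62.1°–114.9°] cycloidal, h=7: θ=100.2° here. β=38.1, B=52.8. 7·(0.7216 − sin(2π·0.7216)/(2π)) = 6.1475 → s = 29.1475

29.1475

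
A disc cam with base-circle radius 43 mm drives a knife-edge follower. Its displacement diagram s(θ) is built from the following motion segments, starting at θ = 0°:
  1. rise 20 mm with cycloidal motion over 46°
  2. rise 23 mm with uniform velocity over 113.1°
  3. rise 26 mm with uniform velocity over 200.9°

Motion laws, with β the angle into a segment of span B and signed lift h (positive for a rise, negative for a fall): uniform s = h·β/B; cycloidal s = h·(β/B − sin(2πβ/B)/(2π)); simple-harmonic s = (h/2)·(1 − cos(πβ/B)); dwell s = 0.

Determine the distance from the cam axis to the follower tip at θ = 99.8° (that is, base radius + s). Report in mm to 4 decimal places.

seg 1 [0°–46°] cycloidal, h=20: full span → s += 20 → s = 20.0000
seg 2 [46°–159.1°] uniform, h=23: θ=99.8° here. β=53.8, B=113.1. 23·53.8/113.1 = 10.9408 → s = 30.9408
radial distance = base radius + s = 43 + 30.9408 = 73.9408

73.9408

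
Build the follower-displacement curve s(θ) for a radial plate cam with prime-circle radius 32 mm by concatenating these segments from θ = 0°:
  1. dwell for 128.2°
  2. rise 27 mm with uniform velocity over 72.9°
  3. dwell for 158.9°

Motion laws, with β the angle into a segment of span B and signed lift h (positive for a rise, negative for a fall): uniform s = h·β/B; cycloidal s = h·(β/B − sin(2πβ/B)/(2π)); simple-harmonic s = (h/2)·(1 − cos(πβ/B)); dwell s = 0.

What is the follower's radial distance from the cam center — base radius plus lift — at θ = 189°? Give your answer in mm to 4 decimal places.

seg 1 [0°–128.2°] dwell: s stays 0.0000
seg 2 [128.2°–201.1°] uniform, h=27: θ=189° here. β=60.8, B=72.9. 27·60.8/72.9 = 22.5185 → s = 22.5185
radial distance = base radius + s = 32 + 22.5185 = 54.5185

54.5185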